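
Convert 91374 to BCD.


Each digit → 4-bit binary:
  9 → 1001
  1 → 0001
  3 → 0011
  7 → 0111
  4 → 0100
= 1001 0001 0011 0111 0100


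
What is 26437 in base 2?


Divide by 2 repeatedly:
26437 ÷ 2 = 13218 remainder 1
13218 ÷ 2 = 6609 remainder 0
6609 ÷ 2 = 3304 remainder 1
3304 ÷ 2 = 1652 remainder 0
1652 ÷ 2 = 826 remainder 0
826 ÷ 2 = 413 remainder 0
413 ÷ 2 = 206 remainder 1
206 ÷ 2 = 103 remainder 0
103 ÷ 2 = 51 remainder 1
51 ÷ 2 = 25 remainder 1
25 ÷ 2 = 12 remainder 1
12 ÷ 2 = 6 remainder 0
6 ÷ 2 = 3 remainder 0
3 ÷ 2 = 1 remainder 1
1 ÷ 2 = 0 remainder 1
Reading remainders bottom-up:
= 110011101000101


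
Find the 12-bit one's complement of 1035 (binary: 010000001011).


Original: 010000001011
Invert all bits:
  bit 0: 0 → 1
  bit 1: 1 → 0
  bit 2: 0 → 1
  bit 3: 0 → 1
  bit 4: 0 → 1
  bit 5: 0 → 1
  bit 6: 0 → 1
  bit 7: 0 → 1
  bit 8: 1 → 0
  bit 9: 0 → 1
  bit 10: 1 → 0
  bit 11: 1 → 0
= 101111110100


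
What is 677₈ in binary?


Each octal digit → 3 binary bits:
  6 = 110
  7 = 111
  7 = 111
Concatenate: 110 111 111
= 110111111


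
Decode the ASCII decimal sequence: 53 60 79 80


Codes (decimal): 53 60 79 80
Per-code ASCII lookup:
  53  (range 48-57: digits, 53 - 48 = 5) → '5'
  60  (special character) → '<'
  79  (range 65-90: uppercase, 79 - 65 = 14) → 'O'
  80  (range 65-90: uppercase, 80 - 65 = 15) → 'P'
= '5<OP'


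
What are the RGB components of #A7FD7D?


Hex: #A7FD7D
R = A7₁₆ = 167
G = FD₁₆ = 253
B = 7D₁₆ = 125
= RGB(167, 253, 125)


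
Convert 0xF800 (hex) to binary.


Each hex digit → 4 binary bits:
  F = 1111
  8 = 1000
  0 = 0000
  0 = 0000
Concatenate: 1111 1000 0000 0000
= 1111100000000000


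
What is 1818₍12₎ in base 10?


Positional values (base 12):
  8 × 12^0 = 8 × 1 = 8
  1 × 12^1 = 1 × 12 = 12
  8 × 12^2 = 8 × 144 = 1152
  1 × 12^3 = 1 × 1728 = 1728
Sum = 8 + 12 + 1152 + 1728
= 2900


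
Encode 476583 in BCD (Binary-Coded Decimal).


Each digit → 4-bit binary:
  4 → 0100
  7 → 0111
  6 → 0110
  5 → 0101
  8 → 1000
  3 → 0011
= 0100 0111 0110 0101 1000 0011


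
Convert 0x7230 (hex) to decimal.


Positional values:
Position 0: 0 × 16^0 = 0 × 1 = 0
Position 1: 3 × 16^1 = 3 × 16 = 48
Position 2: 2 × 16^2 = 2 × 256 = 512
Position 3: 7 × 16^3 = 7 × 4096 = 28672
Sum = 0 + 48 + 512 + 28672
= 29232


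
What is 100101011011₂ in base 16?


Group into 4-bit nibbles: 100101011011
  1001 = 9
  0101 = 5
  1011 = B
= 0x95B


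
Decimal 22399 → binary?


Divide by 2 repeatedly:
22399 ÷ 2 = 11199 remainder 1
11199 ÷ 2 = 5599 remainder 1
5599 ÷ 2 = 2799 remainder 1
2799 ÷ 2 = 1399 remainder 1
1399 ÷ 2 = 699 remainder 1
699 ÷ 2 = 349 remainder 1
349 ÷ 2 = 174 remainder 1
174 ÷ 2 = 87 remainder 0
87 ÷ 2 = 43 remainder 1
43 ÷ 2 = 21 remainder 1
21 ÷ 2 = 10 remainder 1
10 ÷ 2 = 5 remainder 0
5 ÷ 2 = 2 remainder 1
2 ÷ 2 = 1 remainder 0
1 ÷ 2 = 0 remainder 1
Reading remainders bottom-up:
= 101011101111111


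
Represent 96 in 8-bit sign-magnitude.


Sign bit: 0 (positive)
Magnitude: 96 = 1100000
= 01100000


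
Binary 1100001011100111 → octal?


Group into 3-bit groups: 001100001011100111
  001 = 1
  100 = 4
  001 = 1
  011 = 3
  100 = 4
  111 = 7
= 0o141347


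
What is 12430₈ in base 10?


Positional values:
Position 0: 0 × 8^0 = 0
Position 1: 3 × 8^1 = 24
Position 2: 4 × 8^2 = 256
Position 3: 2 × 8^3 = 1024
Position 4: 1 × 8^4 = 4096
Sum = 0 + 24 + 256 + 1024 + 4096
= 5400


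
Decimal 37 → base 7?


Divide by 7 repeatedly:
37 ÷ 7 = 5 remainder 2
5 ÷ 7 = 0 remainder 5
Reading remainders bottom-up:
= 52


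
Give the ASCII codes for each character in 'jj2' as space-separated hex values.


String: 'jj2'  (3 characters)
Per-character ASCII lookup:
  'j': lowercase starts at 97: 'j' = 97 + 9 = 106 → 0x6A
  'j': lowercase starts at 97: 'j' = 97 + 9 = 106 → 0x6A
  '2': digits start at 48: '2' = 48 + 2 = 50 → 0x32
= 0x6A 0x6A 0x32


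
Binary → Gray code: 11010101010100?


Binary: 11010101010100
Gray code: G = B XOR (B >> 1)
B >> 1 = 01101010101010
11010101010100 XOR 01101010101010:
  1 XOR 0 = 1
  1 XOR 1 = 0
  0 XOR 1 = 1
  1 XOR 0 = 1
  0 XOR 1 = 1
  1 XOR 0 = 1
  0 XOR 1 = 1
  1 XOR 0 = 1
  0 XOR 1 = 1
  1 XOR 0 = 1
  0 XOR 1 = 1
  1 XOR 0 = 1
  0 XOR 1 = 1
  0 XOR 0 = 0
= 10111111111110


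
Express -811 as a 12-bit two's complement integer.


Original: 001100101011
Step 1 - Invert all bits: 110011010100
Step 2 - Add 1: 110011010100 + 1
= 110011010101 (represents -811)


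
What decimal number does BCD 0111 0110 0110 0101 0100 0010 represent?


Each 4-bit group → digit:
  0111 → 7
  0110 → 6
  0110 → 6
  0101 → 5
  0100 → 4
  0010 → 2
= 766542


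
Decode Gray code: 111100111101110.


Gray code: 111100111101110
MSB stays the same: 1
Each subsequent bit = prev_binary XOR current_gray:
  B[1] = 1 XOR 1 = 0
  B[2] = 0 XOR 1 = 1
  B[3] = 1 XOR 1 = 0
  B[4] = 0 XOR 0 = 0
  B[5] = 0 XOR 0 = 0
  B[6] = 0 XOR 1 = 1
  B[7] = 1 XOR 1 = 0
  B[8] = 0 XOR 1 = 1
  B[9] = 1 XOR 1 = 0
  B[10] = 0 XOR 0 = 0
  B[11] = 0 XOR 1 = 1
  B[12] = 1 XOR 1 = 0
  B[13] = 0 XOR 1 = 1
  B[14] = 1 XOR 0 = 1
= 101000101001011 (20811 decimal)


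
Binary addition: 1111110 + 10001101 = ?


Align and add column by column (LSB to MSB, carry propagating):
  001111110
+ 010001101
  ---------
  col 0: 0 + 1 + 0 (carry in) = 1 → bit 1, carry out 0
  col 1: 1 + 0 + 0 (carry in) = 1 → bit 1, carry out 0
  col 2: 1 + 1 + 0 (carry in) = 2 → bit 0, carry out 1
  col 3: 1 + 1 + 1 (carry in) = 3 → bit 1, carry out 1
  col 4: 1 + 0 + 1 (carry in) = 2 → bit 0, carry out 1
  col 5: 1 + 0 + 1 (carry in) = 2 → bit 0, carry out 1
  col 6: 1 + 0 + 1 (carry in) = 2 → bit 0, carry out 1
  col 7: 0 + 1 + 1 (carry in) = 2 → bit 0, carry out 1
  col 8: 0 + 0 + 1 (carry in) = 1 → bit 1, carry out 0
Reading bits MSB→LSB: 100001011
Strip leading zeros: 100001011
= 100001011


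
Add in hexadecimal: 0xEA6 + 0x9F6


Align and add column by column (LSB to MSB, each column mod 16 with carry):
  0EA6
+ 09F6
  ----
  col 0: 6(6) + 6(6) + 0 (carry in) = 12 → C(12), carry out 0
  col 1: A(10) + F(15) + 0 (carry in) = 25 → 9(9), carry out 1
  col 2: E(14) + 9(9) + 1 (carry in) = 24 → 8(8), carry out 1
  col 3: 0(0) + 0(0) + 1 (carry in) = 1 → 1(1), carry out 0
Reading digits MSB→LSB: 189C
Strip leading zeros: 189C
= 0x189C


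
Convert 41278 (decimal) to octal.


Divide by 8 repeatedly:
41278 ÷ 8 = 5159 remainder 6
5159 ÷ 8 = 644 remainder 7
644 ÷ 8 = 80 remainder 4
80 ÷ 8 = 10 remainder 0
10 ÷ 8 = 1 remainder 2
1 ÷ 8 = 0 remainder 1
Reading remainders bottom-up:
= 0o120476


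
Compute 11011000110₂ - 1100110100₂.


Align and subtract column by column (LSB to MSB, borrowing when needed):
  11011000110
- 01100110100
  -----------
  col 0: (0 - 0 borrow-in) - 0 → 0 - 0 = 0, borrow out 0
  col 1: (1 - 0 borrow-in) - 0 → 1 - 0 = 1, borrow out 0
  col 2: (1 - 0 borrow-in) - 1 → 1 - 1 = 0, borrow out 0
  col 3: (0 - 0 borrow-in) - 0 → 0 - 0 = 0, borrow out 0
  col 4: (0 - 0 borrow-in) - 1 → borrow from next column: (0+2) - 1 = 1, borrow out 1
  col 5: (0 - 1 borrow-in) - 1 → borrow from next column: (-1+2) - 1 = 0, borrow out 1
  col 6: (1 - 1 borrow-in) - 0 → 0 - 0 = 0, borrow out 0
  col 7: (1 - 0 borrow-in) - 0 → 1 - 0 = 1, borrow out 0
  col 8: (0 - 0 borrow-in) - 1 → borrow from next column: (0+2) - 1 = 1, borrow out 1
  col 9: (1 - 1 borrow-in) - 1 → borrow from next column: (0+2) - 1 = 1, borrow out 1
  col 10: (1 - 1 borrow-in) - 0 → 0 - 0 = 0, borrow out 0
Reading bits MSB→LSB: 01110010010
Strip leading zeros: 1110010010
= 1110010010


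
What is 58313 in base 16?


Divide by 16 repeatedly:
58313 ÷ 16 = 3644 remainder 9 (9)
3644 ÷ 16 = 227 remainder 12 (C)
227 ÷ 16 = 14 remainder 3 (3)
14 ÷ 16 = 0 remainder 14 (E)
Reading remainders bottom-up:
= 0xE3C9


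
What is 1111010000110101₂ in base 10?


Positional values:
Bit 0: 1 × 2^0 = 1
Bit 2: 1 × 2^2 = 4
Bit 4: 1 × 2^4 = 16
Bit 5: 1 × 2^5 = 32
Bit 10: 1 × 2^10 = 1024
Bit 12: 1 × 2^12 = 4096
Bit 13: 1 × 2^13 = 8192
Bit 14: 1 × 2^14 = 16384
Bit 15: 1 × 2^15 = 32768
Sum = 1 + 4 + 16 + 32 + 1024 + 4096 + 8192 + 16384 + 32768
= 62517


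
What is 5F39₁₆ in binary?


Each hex digit → 4 binary bits:
  5 = 0101
  F = 1111
  3 = 0011
  9 = 1001
Concatenate: 0101 1111 0011 1001
= 0101111100111001


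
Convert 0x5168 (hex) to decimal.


Positional values:
Position 0: 8 × 16^0 = 8 × 1 = 8
Position 1: 6 × 16^1 = 6 × 16 = 96
Position 2: 1 × 16^2 = 1 × 256 = 256
Position 3: 5 × 16^3 = 5 × 4096 = 20480
Sum = 8 + 96 + 256 + 20480
= 20840


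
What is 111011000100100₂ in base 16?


Group into 4-bit nibbles: 0111011000100100
  0111 = 7
  0110 = 6
  0010 = 2
  0100 = 4
= 0x7624


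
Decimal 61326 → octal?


Divide by 8 repeatedly:
61326 ÷ 8 = 7665 remainder 6
7665 ÷ 8 = 958 remainder 1
958 ÷ 8 = 119 remainder 6
119 ÷ 8 = 14 remainder 7
14 ÷ 8 = 1 remainder 6
1 ÷ 8 = 0 remainder 1
Reading remainders bottom-up:
= 0o167616


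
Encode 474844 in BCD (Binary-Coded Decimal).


Each digit → 4-bit binary:
  4 → 0100
  7 → 0111
  4 → 0100
  8 → 1000
  4 → 0100
  4 → 0100
= 0100 0111 0100 1000 0100 0100


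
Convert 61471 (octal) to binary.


Each octal digit → 3 binary bits:
  6 = 110
  1 = 001
  4 = 100
  7 = 111
  1 = 001
Concatenate: 110 001 100 111 001
= 110001100111001


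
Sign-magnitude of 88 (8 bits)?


Sign bit: 0 (positive)
Magnitude: 88 = 1011000
= 01011000


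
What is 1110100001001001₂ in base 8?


Group into 3-bit groups: 001110100001001001
  001 = 1
  110 = 6
  100 = 4
  001 = 1
  001 = 1
  001 = 1
= 0o164111


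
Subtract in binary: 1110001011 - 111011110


Align and subtract column by column (LSB to MSB, borrowing when needed):
  1110001011
- 0111011110
  ----------
  col 0: (1 - 0 borrow-in) - 0 → 1 - 0 = 1, borrow out 0
  col 1: (1 - 0 borrow-in) - 1 → 1 - 1 = 0, borrow out 0
  col 2: (0 - 0 borrow-in) - 1 → borrow from next column: (0+2) - 1 = 1, borrow out 1
  col 3: (1 - 1 borrow-in) - 1 → borrow from next column: (0+2) - 1 = 1, borrow out 1
  col 4: (0 - 1 borrow-in) - 1 → borrow from next column: (-1+2) - 1 = 0, borrow out 1
  col 5: (0 - 1 borrow-in) - 0 → borrow from next column: (-1+2) - 0 = 1, borrow out 1
  col 6: (0 - 1 borrow-in) - 1 → borrow from next column: (-1+2) - 1 = 0, borrow out 1
  col 7: (1 - 1 borrow-in) - 1 → borrow from next column: (0+2) - 1 = 1, borrow out 1
  col 8: (1 - 1 borrow-in) - 1 → borrow from next column: (0+2) - 1 = 1, borrow out 1
  col 9: (1 - 1 borrow-in) - 0 → 0 - 0 = 0, borrow out 0
Reading bits MSB→LSB: 0110101101
Strip leading zeros: 110101101
= 110101101


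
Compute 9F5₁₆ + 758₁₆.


Align and add column by column (LSB to MSB, each column mod 16 with carry):
  09F5
+ 0758
  ----
  col 0: 5(5) + 8(8) + 0 (carry in) = 13 → D(13), carry out 0
  col 1: F(15) + 5(5) + 0 (carry in) = 20 → 4(4), carry out 1
  col 2: 9(9) + 7(7) + 1 (carry in) = 17 → 1(1), carry out 1
  col 3: 0(0) + 0(0) + 1 (carry in) = 1 → 1(1), carry out 0
Reading digits MSB→LSB: 114D
Strip leading zeros: 114D
= 0x114D


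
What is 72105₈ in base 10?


Positional values:
Position 0: 5 × 8^0 = 5
Position 1: 0 × 8^1 = 0
Position 2: 1 × 8^2 = 64
Position 3: 2 × 8^3 = 1024
Position 4: 7 × 8^4 = 28672
Sum = 5 + 0 + 64 + 1024 + 28672
= 29765


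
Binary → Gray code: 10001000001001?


Binary: 10001000001001
Gray code: G = B XOR (B >> 1)
B >> 1 = 01000100000100
10001000001001 XOR 01000100000100:
  1 XOR 0 = 1
  0 XOR 1 = 1
  0 XOR 0 = 0
  0 XOR 0 = 0
  1 XOR 0 = 1
  0 XOR 1 = 1
  0 XOR 0 = 0
  0 XOR 0 = 0
  0 XOR 0 = 0
  0 XOR 0 = 0
  1 XOR 0 = 1
  0 XOR 1 = 1
  0 XOR 0 = 0
  1 XOR 0 = 1
= 11001100001101


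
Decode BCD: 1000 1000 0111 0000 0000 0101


Each 4-bit group → digit:
  1000 → 8
  1000 → 8
  0111 → 7
  0000 → 0
  0000 → 0
  0101 → 5
= 887005


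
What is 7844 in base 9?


Divide by 9 repeatedly:
7844 ÷ 9 = 871 remainder 5
871 ÷ 9 = 96 remainder 7
96 ÷ 9 = 10 remainder 6
10 ÷ 9 = 1 remainder 1
1 ÷ 9 = 0 remainder 1
Reading remainders bottom-up:
= 11675


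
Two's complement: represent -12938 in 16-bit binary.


Original: 0011001010001010
Step 1 - Invert all bits: 1100110101110101
Step 2 - Add 1: 1100110101110101 + 1
= 1100110101110110 (represents -12938)


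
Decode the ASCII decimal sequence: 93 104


Codes (decimal): 93 104
Per-code ASCII lookup:
  93  (special character) → ']'
  104  (range 97-122: lowercase, 104 - 97 = 7) → 'h'
= ']h'


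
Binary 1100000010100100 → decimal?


Positional values:
Bit 2: 1 × 2^2 = 4
Bit 5: 1 × 2^5 = 32
Bit 7: 1 × 2^7 = 128
Bit 14: 1 × 2^14 = 16384
Bit 15: 1 × 2^15 = 32768
Sum = 4 + 32 + 128 + 16384 + 32768
= 49316


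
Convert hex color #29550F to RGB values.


Hex: #29550F
R = 29₁₆ = 41
G = 55₁₆ = 85
B = 0F₁₆ = 15
= RGB(41, 85, 15)


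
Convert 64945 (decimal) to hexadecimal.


Divide by 16 repeatedly:
64945 ÷ 16 = 4059 remainder 1 (1)
4059 ÷ 16 = 253 remainder 11 (B)
253 ÷ 16 = 15 remainder 13 (D)
15 ÷ 16 = 0 remainder 15 (F)
Reading remainders bottom-up:
= 0xFDB1


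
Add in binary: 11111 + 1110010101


Align and add column by column (LSB to MSB, carry propagating):
  00000011111
+ 01110010101
  -----------
  col 0: 1 + 1 + 0 (carry in) = 2 → bit 0, carry out 1
  col 1: 1 + 0 + 1 (carry in) = 2 → bit 0, carry out 1
  col 2: 1 + 1 + 1 (carry in) = 3 → bit 1, carry out 1
  col 3: 1 + 0 + 1 (carry in) = 2 → bit 0, carry out 1
  col 4: 1 + 1 + 1 (carry in) = 3 → bit 1, carry out 1
  col 5: 0 + 0 + 1 (carry in) = 1 → bit 1, carry out 0
  col 6: 0 + 0 + 0 (carry in) = 0 → bit 0, carry out 0
  col 7: 0 + 1 + 0 (carry in) = 1 → bit 1, carry out 0
  col 8: 0 + 1 + 0 (carry in) = 1 → bit 1, carry out 0
  col 9: 0 + 1 + 0 (carry in) = 1 → bit 1, carry out 0
  col 10: 0 + 0 + 0 (carry in) = 0 → bit 0, carry out 0
Reading bits MSB→LSB: 01110110100
Strip leading zeros: 1110110100
= 1110110100


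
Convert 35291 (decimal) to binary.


Divide by 2 repeatedly:
35291 ÷ 2 = 17645 remainder 1
17645 ÷ 2 = 8822 remainder 1
8822 ÷ 2 = 4411 remainder 0
4411 ÷ 2 = 2205 remainder 1
2205 ÷ 2 = 1102 remainder 1
1102 ÷ 2 = 551 remainder 0
551 ÷ 2 = 275 remainder 1
275 ÷ 2 = 137 remainder 1
137 ÷ 2 = 68 remainder 1
68 ÷ 2 = 34 remainder 0
34 ÷ 2 = 17 remainder 0
17 ÷ 2 = 8 remainder 1
8 ÷ 2 = 4 remainder 0
4 ÷ 2 = 2 remainder 0
2 ÷ 2 = 1 remainder 0
1 ÷ 2 = 0 remainder 1
Reading remainders bottom-up:
= 1000100111011011


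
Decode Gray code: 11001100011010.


Gray code: 11001100011010
MSB stays the same: 1
Each subsequent bit = prev_binary XOR current_gray:
  B[1] = 1 XOR 1 = 0
  B[2] = 0 XOR 0 = 0
  B[3] = 0 XOR 0 = 0
  B[4] = 0 XOR 1 = 1
  B[5] = 1 XOR 1 = 0
  B[6] = 0 XOR 0 = 0
  B[7] = 0 XOR 0 = 0
  B[8] = 0 XOR 0 = 0
  B[9] = 0 XOR 1 = 1
  B[10] = 1 XOR 1 = 0
  B[11] = 0 XOR 0 = 0
  B[12] = 0 XOR 1 = 1
  B[13] = 1 XOR 0 = 1
= 10001000010011 (8723 decimal)


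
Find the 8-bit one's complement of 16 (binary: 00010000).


Original: 00010000
Invert all bits:
  bit 0: 0 → 1
  bit 1: 0 → 1
  bit 2: 0 → 1
  bit 3: 1 → 0
  bit 4: 0 → 1
  bit 5: 0 → 1
  bit 6: 0 → 1
  bit 7: 0 → 1
= 11101111


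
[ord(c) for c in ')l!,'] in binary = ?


String: ')l!,'  (4 characters)
Per-character ASCII lookup:
  ')': special character: ')' = 41 → 101001
  'l': lowercase starts at 97: 'l' = 97 + 11 = 108 → 1101100
  '!': special character: '!' = 33 → 100001
  ',': special character: ',' = 44 → 101100
= 101001 1101100 100001 101100


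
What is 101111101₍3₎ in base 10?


Positional values (base 3):
  1 × 3^0 = 1 × 1 = 1
  0 × 3^1 = 0 × 3 = 0
  1 × 3^2 = 1 × 9 = 9
  1 × 3^3 = 1 × 27 = 27
  1 × 3^4 = 1 × 81 = 81
  1 × 3^5 = 1 × 243 = 243
  1 × 3^6 = 1 × 729 = 729
  0 × 3^7 = 0 × 2187 = 0
  1 × 3^8 = 1 × 6561 = 6561
Sum = 1 + 0 + 9 + 27 + 81 + 243 + 729 + 0 + 6561
= 7651


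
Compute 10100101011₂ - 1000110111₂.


Align and subtract column by column (LSB to MSB, borrowing when needed):
  10100101011
- 01000110111
  -----------
  col 0: (1 - 0 borrow-in) - 1 → 1 - 1 = 0, borrow out 0
  col 1: (1 - 0 borrow-in) - 1 → 1 - 1 = 0, borrow out 0
  col 2: (0 - 0 borrow-in) - 1 → borrow from next column: (0+2) - 1 = 1, borrow out 1
  col 3: (1 - 1 borrow-in) - 0 → 0 - 0 = 0, borrow out 0
  col 4: (0 - 0 borrow-in) - 1 → borrow from next column: (0+2) - 1 = 1, borrow out 1
  col 5: (1 - 1 borrow-in) - 1 → borrow from next column: (0+2) - 1 = 1, borrow out 1
  col 6: (0 - 1 borrow-in) - 0 → borrow from next column: (-1+2) - 0 = 1, borrow out 1
  col 7: (0 - 1 borrow-in) - 0 → borrow from next column: (-1+2) - 0 = 1, borrow out 1
  col 8: (1 - 1 borrow-in) - 0 → 0 - 0 = 0, borrow out 0
  col 9: (0 - 0 borrow-in) - 1 → borrow from next column: (0+2) - 1 = 1, borrow out 1
  col 10: (1 - 1 borrow-in) - 0 → 0 - 0 = 0, borrow out 0
Reading bits MSB→LSB: 01011110100
Strip leading zeros: 1011110100
= 1011110100


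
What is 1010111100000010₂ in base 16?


Group into 4-bit nibbles: 1010111100000010
  1010 = A
  1111 = F
  0000 = 0
  0010 = 2
= 0xAF02


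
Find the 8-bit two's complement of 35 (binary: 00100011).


Original: 00100011
Step 1 - Invert all bits: 11011100
Step 2 - Add 1: 11011100 + 1
= 11011101 (represents -35)


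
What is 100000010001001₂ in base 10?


Positional values:
Bit 0: 1 × 2^0 = 1
Bit 3: 1 × 2^3 = 8
Bit 7: 1 × 2^7 = 128
Bit 14: 1 × 2^14 = 16384
Sum = 1 + 8 + 128 + 16384
= 16521


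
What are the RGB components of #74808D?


Hex: #74808D
R = 74₁₆ = 116
G = 80₁₆ = 128
B = 8D₁₆ = 141
= RGB(116, 128, 141)


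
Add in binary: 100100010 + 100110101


Align and add column by column (LSB to MSB, carry propagating):
  0100100010
+ 0100110101
  ----------
  col 0: 0 + 1 + 0 (carry in) = 1 → bit 1, carry out 0
  col 1: 1 + 0 + 0 (carry in) = 1 → bit 1, carry out 0
  col 2: 0 + 1 + 0 (carry in) = 1 → bit 1, carry out 0
  col 3: 0 + 0 + 0 (carry in) = 0 → bit 0, carry out 0
  col 4: 0 + 1 + 0 (carry in) = 1 → bit 1, carry out 0
  col 5: 1 + 1 + 0 (carry in) = 2 → bit 0, carry out 1
  col 6: 0 + 0 + 1 (carry in) = 1 → bit 1, carry out 0
  col 7: 0 + 0 + 0 (carry in) = 0 → bit 0, carry out 0
  col 8: 1 + 1 + 0 (carry in) = 2 → bit 0, carry out 1
  col 9: 0 + 0 + 1 (carry in) = 1 → bit 1, carry out 0
Reading bits MSB→LSB: 1001010111
Strip leading zeros: 1001010111
= 1001010111


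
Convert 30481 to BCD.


Each digit → 4-bit binary:
  3 → 0011
  0 → 0000
  4 → 0100
  8 → 1000
  1 → 0001
= 0011 0000 0100 1000 0001


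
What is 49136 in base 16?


Divide by 16 repeatedly:
49136 ÷ 16 = 3071 remainder 0 (0)
3071 ÷ 16 = 191 remainder 15 (F)
191 ÷ 16 = 11 remainder 15 (F)
11 ÷ 16 = 0 remainder 11 (B)
Reading remainders bottom-up:
= 0xBFF0


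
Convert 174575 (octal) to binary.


Each octal digit → 3 binary bits:
  1 = 001
  7 = 111
  4 = 100
  5 = 101
  7 = 111
  5 = 101
Concatenate: 001 111 100 101 111 101
= 001111100101111101


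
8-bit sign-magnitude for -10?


Sign bit: 1 (negative)
Magnitude: 10 = 0001010
= 10001010


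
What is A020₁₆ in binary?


Each hex digit → 4 binary bits:
  A = 1010
  0 = 0000
  2 = 0010
  0 = 0000
Concatenate: 1010 0000 0010 0000
= 1010000000100000


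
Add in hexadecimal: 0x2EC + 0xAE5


Align and add column by column (LSB to MSB, each column mod 16 with carry):
  02EC
+ 0AE5
  ----
  col 0: C(12) + 5(5) + 0 (carry in) = 17 → 1(1), carry out 1
  col 1: E(14) + E(14) + 1 (carry in) = 29 → D(13), carry out 1
  col 2: 2(2) + A(10) + 1 (carry in) = 13 → D(13), carry out 0
  col 3: 0(0) + 0(0) + 0 (carry in) = 0 → 0(0), carry out 0
Reading digits MSB→LSB: 0DD1
Strip leading zeros: DD1
= 0xDD1


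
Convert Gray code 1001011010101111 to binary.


Gray code: 1001011010101111
MSB stays the same: 1
Each subsequent bit = prev_binary XOR current_gray:
  B[1] = 1 XOR 0 = 1
  B[2] = 1 XOR 0 = 1
  B[3] = 1 XOR 1 = 0
  B[4] = 0 XOR 0 = 0
  B[5] = 0 XOR 1 = 1
  B[6] = 1 XOR 1 = 0
  B[7] = 0 XOR 0 = 0
  B[8] = 0 XOR 1 = 1
  B[9] = 1 XOR 0 = 1
  B[10] = 1 XOR 1 = 0
  B[11] = 0 XOR 0 = 0
  B[12] = 0 XOR 1 = 1
  B[13] = 1 XOR 1 = 0
  B[14] = 0 XOR 1 = 1
  B[15] = 1 XOR 1 = 0
= 1110010011001010 (58570 decimal)


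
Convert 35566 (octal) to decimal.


Positional values:
Position 0: 6 × 8^0 = 6
Position 1: 6 × 8^1 = 48
Position 2: 5 × 8^2 = 320
Position 3: 5 × 8^3 = 2560
Position 4: 3 × 8^4 = 12288
Sum = 6 + 48 + 320 + 2560 + 12288
= 15222


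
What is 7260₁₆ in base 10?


Positional values:
Position 0: 0 × 16^0 = 0 × 1 = 0
Position 1: 6 × 16^1 = 6 × 16 = 96
Position 2: 2 × 16^2 = 2 × 256 = 512
Position 3: 7 × 16^3 = 7 × 4096 = 28672
Sum = 0 + 96 + 512 + 28672
= 29280


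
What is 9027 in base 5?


Divide by 5 repeatedly:
9027 ÷ 5 = 1805 remainder 2
1805 ÷ 5 = 361 remainder 0
361 ÷ 5 = 72 remainder 1
72 ÷ 5 = 14 remainder 2
14 ÷ 5 = 2 remainder 4
2 ÷ 5 = 0 remainder 2
Reading remainders bottom-up:
= 242102


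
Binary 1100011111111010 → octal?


Group into 3-bit groups: 001100011111111010
  001 = 1
  100 = 4
  011 = 3
  111 = 7
  111 = 7
  010 = 2
= 0o143772


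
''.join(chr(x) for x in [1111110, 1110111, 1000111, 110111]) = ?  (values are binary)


Codes (binary): 1111110 1110111 1000111 110111
Per-code ASCII lookup:
  1111110 = 126  (special character) → '~'
  1110111 = 119  (range 97-122: lowercase, 119 - 97 = 22) → 'w'
  1000111 = 71  (range 65-90: uppercase, 71 - 65 = 6) → 'G'
  110111 = 55  (range 48-57: digits, 55 - 48 = 7) → '7'
= '~wG7'


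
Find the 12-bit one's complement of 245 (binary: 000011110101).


Original: 000011110101
Invert all bits:
  bit 0: 0 → 1
  bit 1: 0 → 1
  bit 2: 0 → 1
  bit 3: 0 → 1
  bit 4: 1 → 0
  bit 5: 1 → 0
  bit 6: 1 → 0
  bit 7: 1 → 0
  bit 8: 0 → 1
  bit 9: 1 → 0
  bit 10: 0 → 1
  bit 11: 1 → 0
= 111100001010


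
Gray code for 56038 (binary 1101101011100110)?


Binary: 1101101011100110
Gray code: G = B XOR (B >> 1)
B >> 1 = 0110110101110011
1101101011100110 XOR 0110110101110011:
  1 XOR 0 = 1
  1 XOR 1 = 0
  0 XOR 1 = 1
  1 XOR 0 = 1
  1 XOR 1 = 0
  0 XOR 1 = 1
  1 XOR 0 = 1
  0 XOR 1 = 1
  1 XOR 0 = 1
  1 XOR 1 = 0
  1 XOR 1 = 0
  0 XOR 1 = 1
  0 XOR 0 = 0
  1 XOR 0 = 1
  1 XOR 1 = 0
  0 XOR 1 = 1
= 1011011110010101


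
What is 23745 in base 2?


Divide by 2 repeatedly:
23745 ÷ 2 = 11872 remainder 1
11872 ÷ 2 = 5936 remainder 0
5936 ÷ 2 = 2968 remainder 0
2968 ÷ 2 = 1484 remainder 0
1484 ÷ 2 = 742 remainder 0
742 ÷ 2 = 371 remainder 0
371 ÷ 2 = 185 remainder 1
185 ÷ 2 = 92 remainder 1
92 ÷ 2 = 46 remainder 0
46 ÷ 2 = 23 remainder 0
23 ÷ 2 = 11 remainder 1
11 ÷ 2 = 5 remainder 1
5 ÷ 2 = 2 remainder 1
2 ÷ 2 = 1 remainder 0
1 ÷ 2 = 0 remainder 1
Reading remainders bottom-up:
= 101110011000001


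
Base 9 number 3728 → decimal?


Positional values (base 9):
  8 × 9^0 = 8 × 1 = 8
  2 × 9^1 = 2 × 9 = 18
  7 × 9^2 = 7 × 81 = 567
  3 × 9^3 = 3 × 729 = 2187
Sum = 8 + 18 + 567 + 2187
= 2780


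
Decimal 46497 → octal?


Divide by 8 repeatedly:
46497 ÷ 8 = 5812 remainder 1
5812 ÷ 8 = 726 remainder 4
726 ÷ 8 = 90 remainder 6
90 ÷ 8 = 11 remainder 2
11 ÷ 8 = 1 remainder 3
1 ÷ 8 = 0 remainder 1
Reading remainders bottom-up:
= 0o132641


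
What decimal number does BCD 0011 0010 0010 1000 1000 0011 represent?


Each 4-bit group → digit:
  0011 → 3
  0010 → 2
  0010 → 2
  1000 → 8
  1000 → 8
  0011 → 3
= 322883


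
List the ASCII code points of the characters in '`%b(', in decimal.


String: '`%b('  (4 characters)
Per-character ASCII lookup:
  '`': special character: '`' = 96
  '%': special character: '%' = 37
  'b': lowercase starts at 97: 'b' = 97 + 1 = 98
  '(': special character: '(' = 40
= 96 37 98 40


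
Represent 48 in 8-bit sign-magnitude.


Sign bit: 0 (positive)
Magnitude: 48 = 0110000
= 00110000


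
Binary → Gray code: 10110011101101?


Binary: 10110011101101
Gray code: G = B XOR (B >> 1)
B >> 1 = 01011001110110
10110011101101 XOR 01011001110110:
  1 XOR 0 = 1
  0 XOR 1 = 1
  1 XOR 0 = 1
  1 XOR 1 = 0
  0 XOR 1 = 1
  0 XOR 0 = 0
  1 XOR 0 = 1
  1 XOR 1 = 0
  1 XOR 1 = 0
  0 XOR 1 = 1
  1 XOR 0 = 1
  1 XOR 1 = 0
  0 XOR 1 = 1
  1 XOR 0 = 1
= 11101010011011


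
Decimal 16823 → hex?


Divide by 16 repeatedly:
16823 ÷ 16 = 1051 remainder 7 (7)
1051 ÷ 16 = 65 remainder 11 (B)
65 ÷ 16 = 4 remainder 1 (1)
4 ÷ 16 = 0 remainder 4 (4)
Reading remainders bottom-up:
= 0x41B7


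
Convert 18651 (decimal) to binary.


Divide by 2 repeatedly:
18651 ÷ 2 = 9325 remainder 1
9325 ÷ 2 = 4662 remainder 1
4662 ÷ 2 = 2331 remainder 0
2331 ÷ 2 = 1165 remainder 1
1165 ÷ 2 = 582 remainder 1
582 ÷ 2 = 291 remainder 0
291 ÷ 2 = 145 remainder 1
145 ÷ 2 = 72 remainder 1
72 ÷ 2 = 36 remainder 0
36 ÷ 2 = 18 remainder 0
18 ÷ 2 = 9 remainder 0
9 ÷ 2 = 4 remainder 1
4 ÷ 2 = 2 remainder 0
2 ÷ 2 = 1 remainder 0
1 ÷ 2 = 0 remainder 1
Reading remainders bottom-up:
= 100100011011011


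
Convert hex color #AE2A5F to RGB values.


Hex: #AE2A5F
R = AE₁₆ = 174
G = 2A₁₆ = 42
B = 5F₁₆ = 95
= RGB(174, 42, 95)


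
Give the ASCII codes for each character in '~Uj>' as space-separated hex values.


String: '~Uj>'  (4 characters)
Per-character ASCII lookup:
  '~': special character: '~' = 126 → 0x7E
  'U': uppercase starts at 65: 'U' = 65 + 20 = 85 → 0x55
  'j': lowercase starts at 97: 'j' = 97 + 9 = 106 → 0x6A
  '>': special character: '>' = 62 → 0x3E
= 0x7E 0x55 0x6A 0x3E


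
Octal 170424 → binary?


Each octal digit → 3 binary bits:
  1 = 001
  7 = 111
  0 = 000
  4 = 100
  2 = 010
  4 = 100
Concatenate: 001 111 000 100 010 100
= 001111000100010100


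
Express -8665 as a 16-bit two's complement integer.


Original: 0010000111011001
Step 1 - Invert all bits: 1101111000100110
Step 2 - Add 1: 1101111000100110 + 1
= 1101111000100111 (represents -8665)


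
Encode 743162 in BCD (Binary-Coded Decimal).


Each digit → 4-bit binary:
  7 → 0111
  4 → 0100
  3 → 0011
  1 → 0001
  6 → 0110
  2 → 0010
= 0111 0100 0011 0001 0110 0010


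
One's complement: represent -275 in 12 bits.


Original: 000100010011
Invert all bits:
  bit 0: 0 → 1
  bit 1: 0 → 1
  bit 2: 0 → 1
  bit 3: 1 → 0
  bit 4: 0 → 1
  bit 5: 0 → 1
  bit 6: 0 → 1
  bit 7: 1 → 0
  bit 8: 0 → 1
  bit 9: 0 → 1
  bit 10: 1 → 0
  bit 11: 1 → 0
= 111011101100


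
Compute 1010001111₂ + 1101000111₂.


Align and add column by column (LSB to MSB, carry propagating):
  01010001111
+ 01101000111
  -----------
  col 0: 1 + 1 + 0 (carry in) = 2 → bit 0, carry out 1
  col 1: 1 + 1 + 1 (carry in) = 3 → bit 1, carry out 1
  col 2: 1 + 1 + 1 (carry in) = 3 → bit 1, carry out 1
  col 3: 1 + 0 + 1 (carry in) = 2 → bit 0, carry out 1
  col 4: 0 + 0 + 1 (carry in) = 1 → bit 1, carry out 0
  col 5: 0 + 0 + 0 (carry in) = 0 → bit 0, carry out 0
  col 6: 0 + 1 + 0 (carry in) = 1 → bit 1, carry out 0
  col 7: 1 + 0 + 0 (carry in) = 1 → bit 1, carry out 0
  col 8: 0 + 1 + 0 (carry in) = 1 → bit 1, carry out 0
  col 9: 1 + 1 + 0 (carry in) = 2 → bit 0, carry out 1
  col 10: 0 + 0 + 1 (carry in) = 1 → bit 1, carry out 0
Reading bits MSB→LSB: 10111010110
Strip leading zeros: 10111010110
= 10111010110


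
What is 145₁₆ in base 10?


Positional values:
Position 0: 5 × 16^0 = 5 × 1 = 5
Position 1: 4 × 16^1 = 4 × 16 = 64
Position 2: 1 × 16^2 = 1 × 256 = 256
Sum = 5 + 64 + 256
= 325


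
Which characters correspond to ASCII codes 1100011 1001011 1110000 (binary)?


Codes (binary): 1100011 1001011 1110000
Per-code ASCII lookup:
  1100011 = 99  (range 97-122: lowercase, 99 - 97 = 2) → 'c'
  1001011 = 75  (range 65-90: uppercase, 75 - 65 = 10) → 'K'
  1110000 = 112  (range 97-122: lowercase, 112 - 97 = 15) → 'p'
= 'cKp'


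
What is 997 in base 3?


Divide by 3 repeatedly:
997 ÷ 3 = 332 remainder 1
332 ÷ 3 = 110 remainder 2
110 ÷ 3 = 36 remainder 2
36 ÷ 3 = 12 remainder 0
12 ÷ 3 = 4 remainder 0
4 ÷ 3 = 1 remainder 1
1 ÷ 3 = 0 remainder 1
Reading remainders bottom-up:
= 1100221


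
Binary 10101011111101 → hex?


Group into 4-bit nibbles: 0010101011111101
  0010 = 2
  1010 = A
  1111 = F
  1101 = D
= 0x2AFD


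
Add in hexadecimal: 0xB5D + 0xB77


Align and add column by column (LSB to MSB, each column mod 16 with carry):
  0B5D
+ 0B77
  ----
  col 0: D(13) + 7(7) + 0 (carry in) = 20 → 4(4), carry out 1
  col 1: 5(5) + 7(7) + 1 (carry in) = 13 → D(13), carry out 0
  col 2: B(11) + B(11) + 0 (carry in) = 22 → 6(6), carry out 1
  col 3: 0(0) + 0(0) + 1 (carry in) = 1 → 1(1), carry out 0
Reading digits MSB→LSB: 16D4
Strip leading zeros: 16D4
= 0x16D4


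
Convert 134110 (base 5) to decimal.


Positional values (base 5):
  0 × 5^0 = 0 × 1 = 0
  1 × 5^1 = 1 × 5 = 5
  1 × 5^2 = 1 × 25 = 25
  4 × 5^3 = 4 × 125 = 500
  3 × 5^4 = 3 × 625 = 1875
  1 × 5^5 = 1 × 3125 = 3125
Sum = 0 + 5 + 25 + 500 + 1875 + 3125
= 5530


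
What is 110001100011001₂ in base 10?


Positional values:
Bit 0: 1 × 2^0 = 1
Bit 3: 1 × 2^3 = 8
Bit 4: 1 × 2^4 = 16
Bit 8: 1 × 2^8 = 256
Bit 9: 1 × 2^9 = 512
Bit 13: 1 × 2^13 = 8192
Bit 14: 1 × 2^14 = 16384
Sum = 1 + 8 + 16 + 256 + 512 + 8192 + 16384
= 25369


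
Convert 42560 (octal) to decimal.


Positional values:
Position 0: 0 × 8^0 = 0
Position 1: 6 × 8^1 = 48
Position 2: 5 × 8^2 = 320
Position 3: 2 × 8^3 = 1024
Position 4: 4 × 8^4 = 16384
Sum = 0 + 48 + 320 + 1024 + 16384
= 17776


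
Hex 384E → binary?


Each hex digit → 4 binary bits:
  3 = 0011
  8 = 1000
  4 = 0100
  E = 1110
Concatenate: 0011 1000 0100 1110
= 0011100001001110


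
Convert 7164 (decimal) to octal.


Divide by 8 repeatedly:
7164 ÷ 8 = 895 remainder 4
895 ÷ 8 = 111 remainder 7
111 ÷ 8 = 13 remainder 7
13 ÷ 8 = 1 remainder 5
1 ÷ 8 = 0 remainder 1
Reading remainders bottom-up:
= 0o15774


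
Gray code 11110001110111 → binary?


Gray code: 11110001110111
MSB stays the same: 1
Each subsequent bit = prev_binary XOR current_gray:
  B[1] = 1 XOR 1 = 0
  B[2] = 0 XOR 1 = 1
  B[3] = 1 XOR 1 = 0
  B[4] = 0 XOR 0 = 0
  B[5] = 0 XOR 0 = 0
  B[6] = 0 XOR 0 = 0
  B[7] = 0 XOR 1 = 1
  B[8] = 1 XOR 1 = 0
  B[9] = 0 XOR 1 = 1
  B[10] = 1 XOR 0 = 1
  B[11] = 1 XOR 1 = 0
  B[12] = 0 XOR 1 = 1
  B[13] = 1 XOR 1 = 0
= 10100001011010 (10330 decimal)


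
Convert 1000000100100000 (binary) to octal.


Group into 3-bit groups: 001000000100100000
  001 = 1
  000 = 0
  000 = 0
  100 = 4
  100 = 4
  000 = 0
= 0o100440


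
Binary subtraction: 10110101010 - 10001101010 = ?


Align and subtract column by column (LSB to MSB, borrowing when needed):
  10110101010
- 10001101010
  -----------
  col 0: (0 - 0 borrow-in) - 0 → 0 - 0 = 0, borrow out 0
  col 1: (1 - 0 borrow-in) - 1 → 1 - 1 = 0, borrow out 0
  col 2: (0 - 0 borrow-in) - 0 → 0 - 0 = 0, borrow out 0
  col 3: (1 - 0 borrow-in) - 1 → 1 - 1 = 0, borrow out 0
  col 4: (0 - 0 borrow-in) - 0 → 0 - 0 = 0, borrow out 0
  col 5: (1 - 0 borrow-in) - 1 → 1 - 1 = 0, borrow out 0
  col 6: (0 - 0 borrow-in) - 1 → borrow from next column: (0+2) - 1 = 1, borrow out 1
  col 7: (1 - 1 borrow-in) - 0 → 0 - 0 = 0, borrow out 0
  col 8: (1 - 0 borrow-in) - 0 → 1 - 0 = 1, borrow out 0
  col 9: (0 - 0 borrow-in) - 0 → 0 - 0 = 0, borrow out 0
  col 10: (1 - 0 borrow-in) - 1 → 1 - 1 = 0, borrow out 0
Reading bits MSB→LSB: 00101000000
Strip leading zeros: 101000000
= 101000000


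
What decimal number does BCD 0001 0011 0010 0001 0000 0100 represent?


Each 4-bit group → digit:
  0001 → 1
  0011 → 3
  0010 → 2
  0001 → 1
  0000 → 0
  0100 → 4
= 132104


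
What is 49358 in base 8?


Divide by 8 repeatedly:
49358 ÷ 8 = 6169 remainder 6
6169 ÷ 8 = 771 remainder 1
771 ÷ 8 = 96 remainder 3
96 ÷ 8 = 12 remainder 0
12 ÷ 8 = 1 remainder 4
1 ÷ 8 = 0 remainder 1
Reading remainders bottom-up:
= 0o140316


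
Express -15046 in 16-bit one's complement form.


Original: 0011101011000110
Invert all bits:
  bit 0: 0 → 1
  bit 1: 0 → 1
  bit 2: 1 → 0
  bit 3: 1 → 0
  bit 4: 1 → 0
  bit 5: 0 → 1
  bit 6: 1 → 0
  bit 7: 0 → 1
  bit 8: 1 → 0
  bit 9: 1 → 0
  bit 10: 0 → 1
  bit 11: 0 → 1
  bit 12: 0 → 1
  bit 13: 1 → 0
  bit 14: 1 → 0
  bit 15: 0 → 1
= 1100010100111001


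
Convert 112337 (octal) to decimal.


Positional values:
Position 0: 7 × 8^0 = 7
Position 1: 3 × 8^1 = 24
Position 2: 3 × 8^2 = 192
Position 3: 2 × 8^3 = 1024
Position 4: 1 × 8^4 = 4096
Position 5: 1 × 8^5 = 32768
Sum = 7 + 24 + 192 + 1024 + 4096 + 32768
= 38111


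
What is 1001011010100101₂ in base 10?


Positional values:
Bit 0: 1 × 2^0 = 1
Bit 2: 1 × 2^2 = 4
Bit 5: 1 × 2^5 = 32
Bit 7: 1 × 2^7 = 128
Bit 9: 1 × 2^9 = 512
Bit 10: 1 × 2^10 = 1024
Bit 12: 1 × 2^12 = 4096
Bit 15: 1 × 2^15 = 32768
Sum = 1 + 4 + 32 + 128 + 512 + 1024 + 4096 + 32768
= 38565


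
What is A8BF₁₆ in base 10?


Positional values:
Position 0: F × 16^0 = 15 × 1 = 15
Position 1: B × 16^1 = 11 × 16 = 176
Position 2: 8 × 16^2 = 8 × 256 = 2048
Position 3: A × 16^3 = 10 × 4096 = 40960
Sum = 15 + 176 + 2048 + 40960
= 43199


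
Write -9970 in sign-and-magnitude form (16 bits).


Sign bit: 1 (negative)
Magnitude: 9970 = 010011011110010
= 1010011011110010


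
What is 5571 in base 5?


Divide by 5 repeatedly:
5571 ÷ 5 = 1114 remainder 1
1114 ÷ 5 = 222 remainder 4
222 ÷ 5 = 44 remainder 2
44 ÷ 5 = 8 remainder 4
8 ÷ 5 = 1 remainder 3
1 ÷ 5 = 0 remainder 1
Reading remainders bottom-up:
= 134241


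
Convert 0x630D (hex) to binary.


Each hex digit → 4 binary bits:
  6 = 0110
  3 = 0011
  0 = 0000
  D = 1101
Concatenate: 0110 0011 0000 1101
= 0110001100001101


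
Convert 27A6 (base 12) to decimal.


Positional values (base 12):
  6 × 12^0 = 6 × 1 = 6
  A × 12^1 = 10 × 12 = 120
  7 × 12^2 = 7 × 144 = 1008
  2 × 12^3 = 2 × 1728 = 3456
Sum = 6 + 120 + 1008 + 3456
= 4590


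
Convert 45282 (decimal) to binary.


Divide by 2 repeatedly:
45282 ÷ 2 = 22641 remainder 0
22641 ÷ 2 = 11320 remainder 1
11320 ÷ 2 = 5660 remainder 0
5660 ÷ 2 = 2830 remainder 0
2830 ÷ 2 = 1415 remainder 0
1415 ÷ 2 = 707 remainder 1
707 ÷ 2 = 353 remainder 1
353 ÷ 2 = 176 remainder 1
176 ÷ 2 = 88 remainder 0
88 ÷ 2 = 44 remainder 0
44 ÷ 2 = 22 remainder 0
22 ÷ 2 = 11 remainder 0
11 ÷ 2 = 5 remainder 1
5 ÷ 2 = 2 remainder 1
2 ÷ 2 = 1 remainder 0
1 ÷ 2 = 0 remainder 1
Reading remainders bottom-up:
= 1011000011100010


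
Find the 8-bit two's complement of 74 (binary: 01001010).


Original: 01001010
Step 1 - Invert all bits: 10110101
Step 2 - Add 1: 10110101 + 1
= 10110110 (represents -74)


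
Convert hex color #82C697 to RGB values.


Hex: #82C697
R = 82₁₆ = 130
G = C6₁₆ = 198
B = 97₁₆ = 151
= RGB(130, 198, 151)


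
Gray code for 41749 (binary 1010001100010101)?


Binary: 1010001100010101
Gray code: G = B XOR (B >> 1)
B >> 1 = 0101000110001010
1010001100010101 XOR 0101000110001010:
  1 XOR 0 = 1
  0 XOR 1 = 1
  1 XOR 0 = 1
  0 XOR 1 = 1
  0 XOR 0 = 0
  0 XOR 0 = 0
  1 XOR 0 = 1
  1 XOR 1 = 0
  0 XOR 1 = 1
  0 XOR 0 = 0
  0 XOR 0 = 0
  1 XOR 0 = 1
  0 XOR 1 = 1
  1 XOR 0 = 1
  0 XOR 1 = 1
  1 XOR 0 = 1
= 1111001010011111


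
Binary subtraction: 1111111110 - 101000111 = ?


Align and subtract column by column (LSB to MSB, borrowing when needed):
  1111111110
- 0101000111
  ----------
  col 0: (0 - 0 borrow-in) - 1 → borrow from next column: (0+2) - 1 = 1, borrow out 1
  col 1: (1 - 1 borrow-in) - 1 → borrow from next column: (0+2) - 1 = 1, borrow out 1
  col 2: (1 - 1 borrow-in) - 1 → borrow from next column: (0+2) - 1 = 1, borrow out 1
  col 3: (1 - 1 borrow-in) - 0 → 0 - 0 = 0, borrow out 0
  col 4: (1 - 0 borrow-in) - 0 → 1 - 0 = 1, borrow out 0
  col 5: (1 - 0 borrow-in) - 0 → 1 - 0 = 1, borrow out 0
  col 6: (1 - 0 borrow-in) - 1 → 1 - 1 = 0, borrow out 0
  col 7: (1 - 0 borrow-in) - 0 → 1 - 0 = 1, borrow out 0
  col 8: (1 - 0 borrow-in) - 1 → 1 - 1 = 0, borrow out 0
  col 9: (1 - 0 borrow-in) - 0 → 1 - 0 = 1, borrow out 0
Reading bits MSB→LSB: 1010110111
Strip leading zeros: 1010110111
= 1010110111


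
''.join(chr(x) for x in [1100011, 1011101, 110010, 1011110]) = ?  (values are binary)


Codes (binary): 1100011 1011101 110010 1011110
Per-code ASCII lookup:
  1100011 = 99  (range 97-122: lowercase, 99 - 97 = 2) → 'c'
  1011101 = 93  (special character) → ']'
  110010 = 50  (range 48-57: digits, 50 - 48 = 2) → '2'
  1011110 = 94  (special character) → '^'
= 'c]2^'


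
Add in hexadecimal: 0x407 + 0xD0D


Align and add column by column (LSB to MSB, each column mod 16 with carry):
  0407
+ 0D0D
  ----
  col 0: 7(7) + D(13) + 0 (carry in) = 20 → 4(4), carry out 1
  col 1: 0(0) + 0(0) + 1 (carry in) = 1 → 1(1), carry out 0
  col 2: 4(4) + D(13) + 0 (carry in) = 17 → 1(1), carry out 1
  col 3: 0(0) + 0(0) + 1 (carry in) = 1 → 1(1), carry out 0
Reading digits MSB→LSB: 1114
Strip leading zeros: 1114
= 0x1114


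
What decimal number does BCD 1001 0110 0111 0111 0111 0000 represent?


Each 4-bit group → digit:
  1001 → 9
  0110 → 6
  0111 → 7
  0111 → 7
  0111 → 7
  0000 → 0
= 967770


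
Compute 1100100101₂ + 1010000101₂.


Align and add column by column (LSB to MSB, carry propagating):
  01100100101
+ 01010000101
  -----------
  col 0: 1 + 1 + 0 (carry in) = 2 → bit 0, carry out 1
  col 1: 0 + 0 + 1 (carry in) = 1 → bit 1, carry out 0
  col 2: 1 + 1 + 0 (carry in) = 2 → bit 0, carry out 1
  col 3: 0 + 0 + 1 (carry in) = 1 → bit 1, carry out 0
  col 4: 0 + 0 + 0 (carry in) = 0 → bit 0, carry out 0
  col 5: 1 + 0 + 0 (carry in) = 1 → bit 1, carry out 0
  col 6: 0 + 0 + 0 (carry in) = 0 → bit 0, carry out 0
  col 7: 0 + 1 + 0 (carry in) = 1 → bit 1, carry out 0
  col 8: 1 + 0 + 0 (carry in) = 1 → bit 1, carry out 0
  col 9: 1 + 1 + 0 (carry in) = 2 → bit 0, carry out 1
  col 10: 0 + 0 + 1 (carry in) = 1 → bit 1, carry out 0
Reading bits MSB→LSB: 10110101010
Strip leading zeros: 10110101010
= 10110101010


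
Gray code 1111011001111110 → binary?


Gray code: 1111011001111110
MSB stays the same: 1
Each subsequent bit = prev_binary XOR current_gray:
  B[1] = 1 XOR 1 = 0
  B[2] = 0 XOR 1 = 1
  B[3] = 1 XOR 1 = 0
  B[4] = 0 XOR 0 = 0
  B[5] = 0 XOR 1 = 1
  B[6] = 1 XOR 1 = 0
  B[7] = 0 XOR 0 = 0
  B[8] = 0 XOR 0 = 0
  B[9] = 0 XOR 1 = 1
  B[10] = 1 XOR 1 = 0
  B[11] = 0 XOR 1 = 1
  B[12] = 1 XOR 1 = 0
  B[13] = 0 XOR 1 = 1
  B[14] = 1 XOR 1 = 0
  B[15] = 0 XOR 0 = 0
= 1010010001010100 (42068 decimal)


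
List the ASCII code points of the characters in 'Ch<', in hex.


String: 'Ch<'  (3 characters)
Per-character ASCII lookup:
  'C': uppercase starts at 65: 'C' = 65 + 2 = 67 → 0x43
  'h': lowercase starts at 97: 'h' = 97 + 7 = 104 → 0x68
  '<': special character: '<' = 60 → 0x3C
= 0x43 0x68 0x3C


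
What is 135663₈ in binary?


Each octal digit → 3 binary bits:
  1 = 001
  3 = 011
  5 = 101
  6 = 110
  6 = 110
  3 = 011
Concatenate: 001 011 101 110 110 011
= 001011101110110011


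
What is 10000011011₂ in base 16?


Group into 4-bit nibbles: 010000011011
  0100 = 4
  0001 = 1
  1011 = B
= 0x41B


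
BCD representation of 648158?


Each digit → 4-bit binary:
  6 → 0110
  4 → 0100
  8 → 1000
  1 → 0001
  5 → 0101
  8 → 1000
= 0110 0100 1000 0001 0101 1000


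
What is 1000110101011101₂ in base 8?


Group into 3-bit groups: 001000110101011101
  001 = 1
  000 = 0
  110 = 6
  101 = 5
  011 = 3
  101 = 5
= 0o106535


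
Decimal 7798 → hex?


Divide by 16 repeatedly:
7798 ÷ 16 = 487 remainder 6 (6)
487 ÷ 16 = 30 remainder 7 (7)
30 ÷ 16 = 1 remainder 14 (E)
1 ÷ 16 = 0 remainder 1 (1)
Reading remainders bottom-up:
= 0x1E76
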